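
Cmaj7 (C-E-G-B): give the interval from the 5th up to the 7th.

The 5th is G and the 7th is B.
From G to B is 4 semitones, exactly the major third.

major 3rd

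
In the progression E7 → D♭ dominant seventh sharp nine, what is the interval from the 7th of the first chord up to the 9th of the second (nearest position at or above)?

E7 has D as its 7th, and D♭ dominant seventh sharp nine has E as its 9th.
Counting 2 letters and 2 half steps from D gives a major second.

major 2nd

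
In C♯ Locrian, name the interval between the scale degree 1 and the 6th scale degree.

The scale runs C♯ D E F♯ G A B.
So we need the interval from C♯ up to A.
6 letter names make it a sixth; at 8 semitones (a half step narrower than major) the quality is minor.

minor sixth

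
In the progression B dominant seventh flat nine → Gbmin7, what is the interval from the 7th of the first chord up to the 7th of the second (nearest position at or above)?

B dominant seventh flat nine has A as its 7th, and Gbmin7 has Fb as its 7th.
6 letter names make it a sixth; at 7 semitones (a whole step narrower than major) the quality is diminished.

d6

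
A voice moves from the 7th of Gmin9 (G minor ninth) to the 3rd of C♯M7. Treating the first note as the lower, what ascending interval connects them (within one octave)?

The 7th of Gmin9 (G minor ninth) is F; the 3rd of C♯M7 is E♯.
From F to E♯: 12 semitones over a seventh = augmented.

augmented seventh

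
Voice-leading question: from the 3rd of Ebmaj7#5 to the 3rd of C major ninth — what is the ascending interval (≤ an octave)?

The 3rd of Ebmaj7#5 is G; the 3rd of C major ninth is E.
G up to E spans 6 letter names and 9 semitones — a major sixth.

major 6th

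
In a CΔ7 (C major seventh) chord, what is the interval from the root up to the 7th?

Spelling the chord: C-E-G-B.
That puts C below B.
Counting 7 letters and 11 half steps from C gives a major seventh.

major seventh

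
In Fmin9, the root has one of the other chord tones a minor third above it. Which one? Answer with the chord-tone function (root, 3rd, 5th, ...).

Spelling the chord: F Ab C Eb G.
The root is F. A minor third above F is Ab.
Ab is the chord's 3rd.

3rd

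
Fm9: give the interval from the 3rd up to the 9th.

M7

Spelling the chord: F–Ab–C–Eb–G.
That puts Ab below G.
Counting 7 letters and 11 half steps from Ab gives a major seventh.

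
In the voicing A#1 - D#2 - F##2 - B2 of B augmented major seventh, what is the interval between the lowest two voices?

P4

Those voices are A#1 and D#2.
From A# to D# is 5 semitones, exactly the perfect fourth.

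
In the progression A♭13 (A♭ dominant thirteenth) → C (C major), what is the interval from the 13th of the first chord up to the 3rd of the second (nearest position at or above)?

The 13th of A♭13 (A♭ dominant thirteenth) is F; the 3rd of C (C major) is E.
From F to E is 11 semitones, exactly the major seventh.

major seventh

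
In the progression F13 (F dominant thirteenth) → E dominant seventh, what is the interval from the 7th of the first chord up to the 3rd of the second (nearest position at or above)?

augmented 3rd

The 7th of F13 (F dominant thirteenth) is Eb; the 3rd of E dominant seventh is G#.
From Eb to G#: 5 semitones over a third = augmented.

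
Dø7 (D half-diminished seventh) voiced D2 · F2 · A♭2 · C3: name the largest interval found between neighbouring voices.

Adjacent intervals: D2→F2 = minor third; F2→A♭2 = minor third; A♭2→C3 = major third.
The largest is A♭2 to C3, a major third (4 semitones).

M3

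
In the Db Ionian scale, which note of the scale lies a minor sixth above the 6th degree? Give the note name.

Gb

The scale is Db Eb F Gb Ab Bb C.
The 6th degree is Bb; a minor sixth above that is Gb — scale degree 4.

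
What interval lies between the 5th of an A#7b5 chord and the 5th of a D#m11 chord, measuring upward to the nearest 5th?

augmented fourth

A#7b5 has E as its 5th, and D#m11 has A# as its 5th.
From E to A#: 6 semitones over a fourth = augmented.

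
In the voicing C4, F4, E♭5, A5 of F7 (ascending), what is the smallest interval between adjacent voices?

perfect 4th

Adjacent intervals: C4→F4 = perfect fourth; F4→E♭5 = minor seventh; E♭5→A5 = augmented fourth.
The smallest is C4 to F4, a perfect fourth (5 semitones).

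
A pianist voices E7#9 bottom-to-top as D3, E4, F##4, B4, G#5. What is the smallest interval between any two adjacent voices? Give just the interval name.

Adjacent intervals: D3→E4 = major ninth; E4→F##4 = augmented second; F##4→B4 = diminished fourth; B4→G#5 = major sixth.
The smallest is E4 to F##4, an augmented second (3 semitones).

augmented second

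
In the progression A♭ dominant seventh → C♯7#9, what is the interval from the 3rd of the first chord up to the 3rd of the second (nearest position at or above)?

A3

A♭ dominant seventh has C as its 3rd, and C♯7#9 has E♯ as its 3rd.
C up to E♯ is 5 semitones, a half step wider than a major third, so the interval is augmented.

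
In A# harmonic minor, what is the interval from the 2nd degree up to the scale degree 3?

m2

Spelling A# harmonic minor: A# B# C# D# E# F# G##.
2nd degree = B#; 3rd degree = C#.
From B# to C#: 1 semitone over a second = minor.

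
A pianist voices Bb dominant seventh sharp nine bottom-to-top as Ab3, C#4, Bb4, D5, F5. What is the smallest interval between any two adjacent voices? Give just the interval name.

Adjacent intervals: Ab3→C#4 = augmented third; C#4→Bb4 = diminished seventh; Bb4→D5 = major third; D5→F5 = minor third.
The smallest is D5 to F5, a minor third (3 semitones).

minor third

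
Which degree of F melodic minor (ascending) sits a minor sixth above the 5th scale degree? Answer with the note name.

The scale is F G Ab Bb C D E.
The 5th scale degree is C; a minor sixth above that is Ab — scale degree 3.

Ab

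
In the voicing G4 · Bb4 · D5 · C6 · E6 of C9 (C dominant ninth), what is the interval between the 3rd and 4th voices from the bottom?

minor seventh

Those voices are D5 and C6.
7 letter names make it a seventh; at 10 semitones (a half step narrower than major) the quality is minor.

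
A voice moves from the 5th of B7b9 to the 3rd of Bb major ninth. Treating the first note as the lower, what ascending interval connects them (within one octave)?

minor sixth

The 5th of B7b9 is F#; the 3rd of Bb major ninth is D.
6 letter names make it a sixth; at 8 semitones (a half step narrower than major) the quality is minor.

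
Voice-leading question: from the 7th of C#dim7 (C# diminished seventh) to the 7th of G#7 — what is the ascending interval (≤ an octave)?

A5

The 7th of C#dim7 (C# diminished seventh) is Bb; the 7th of G#7 is F#.
5 letter names make it a fifth; at 8 semitones (a half step wider than perfect) the quality is augmented.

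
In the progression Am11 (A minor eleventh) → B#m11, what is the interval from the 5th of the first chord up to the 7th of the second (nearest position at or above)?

augmented fourth

Am11 (A minor eleventh) has E as its 5th, and B#m11 has A# as its 7th.
E up to A# is 6 semitones, a half step wider than a perfect fourth, so the interval is augmented.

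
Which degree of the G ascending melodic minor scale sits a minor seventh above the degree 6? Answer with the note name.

The scale is G A Bb C D E F#.
The degree 6 is E; a minor seventh above that is D — scale degree 5.

D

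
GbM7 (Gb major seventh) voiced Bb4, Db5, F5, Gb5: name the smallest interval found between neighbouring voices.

minor 2nd

Adjacent intervals: Bb4→Db5 = minor third; Db5→F5 = major third; F5→Gb5 = minor second.
The smallest is F5 to Gb5, a minor second (1 semitone).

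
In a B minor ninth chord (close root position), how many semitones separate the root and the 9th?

Bm9: B–D–F#–A–C#.
B to C# is a major ninth: 14 semitones.

14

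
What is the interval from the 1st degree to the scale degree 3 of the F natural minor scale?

minor 3rd

F natural minor: F G A♭ B♭ C D♭ E♭.
That puts F below A♭.
From F to A♭: 3 semitones over a third = minor.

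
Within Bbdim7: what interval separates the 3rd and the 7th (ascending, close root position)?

diminished fifth

Spelling the chord: Bb-Db-Fb-Abb.
The 3rd is Db and the 7th is Abb.
From Db to Abb: 6 semitones over a fifth = diminished.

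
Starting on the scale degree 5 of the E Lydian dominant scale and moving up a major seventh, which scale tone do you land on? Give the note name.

The scale is E F# G# A# B C# D.
The scale degree 5 is B; a major seventh above that is A# — scale degree 4.

A#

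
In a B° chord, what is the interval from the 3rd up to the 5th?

The chord tones of B diminished are B-D-F.
That puts D below F.
From D to F: 3 semitones over a third = minor.

minor third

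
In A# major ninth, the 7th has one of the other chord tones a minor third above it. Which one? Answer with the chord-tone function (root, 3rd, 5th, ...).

9th

Spelling the chord: A#–C##–E#–G##–B#.
The 7th is G##. A minor third above G## is B#.
B# is the chord's 9th.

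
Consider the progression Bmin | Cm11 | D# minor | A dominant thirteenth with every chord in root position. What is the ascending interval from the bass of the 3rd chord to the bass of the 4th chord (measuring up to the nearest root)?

The roots are D# and A.
From D# to A: 6 semitones over a fifth = diminished.

diminished fifth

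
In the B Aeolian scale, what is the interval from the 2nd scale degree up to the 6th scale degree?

diminished fifth

Spelling the B Aeolian scale: B C# D E F# G A.
2nd scale degree = C#; degree 6 = G.
5 letter names make it a fifth; at 6 semitones (a half step narrower than perfect) the quality is diminished.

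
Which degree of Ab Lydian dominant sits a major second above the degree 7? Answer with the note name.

The scale is Ab Bb C D Eb F Gb.
The degree 7 is Gb; a major second above that is Ab — scale degree 1.

Ab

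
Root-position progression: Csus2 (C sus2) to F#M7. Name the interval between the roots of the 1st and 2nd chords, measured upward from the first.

The roots are C and F#.
C up to F# is 6 semitones, a half step wider than a perfect fourth, so the interval is augmented.

augmented fourth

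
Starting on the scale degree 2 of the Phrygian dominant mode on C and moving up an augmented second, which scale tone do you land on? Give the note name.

The scale is C Db E F G Ab Bb.
The scale degree 2 is Db; an augmented second above that is E — scale degree 3.

E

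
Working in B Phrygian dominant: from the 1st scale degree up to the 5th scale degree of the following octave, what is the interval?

B phrygian dominant: B C D# E F# G A.
That puts B below F#.
B up to F# spans 12 letter names and 19 semitones — a perfect twelfth.

perfect twelfth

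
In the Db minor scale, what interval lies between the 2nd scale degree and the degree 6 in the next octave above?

diminished 12th

Spelling the Db minor scale: Db Eb Fb Gb Ab Bbb Cb.
That puts Eb below Bbb.
Eb up to Bbb is 18 semitones, a half step narrower than a perfect twelfth, so the interval is diminished.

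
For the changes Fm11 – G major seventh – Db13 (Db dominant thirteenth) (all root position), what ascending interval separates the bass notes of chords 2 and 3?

The roots are G and Db.
G up to Db is 6 semitones, a half step narrower than a perfect fifth, so the interval is diminished.

diminished 5th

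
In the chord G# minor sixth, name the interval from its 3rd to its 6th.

G#min6: G# B D# E#.
The 3rd is B and the 6th is E#.
From B to E#: 6 semitones over a fourth = augmented.

A4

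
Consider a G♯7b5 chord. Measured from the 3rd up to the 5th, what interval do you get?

Spelling the chord: G♯ B♯ D F♯.
So we need the interval from B♯ up to D.
B♯ up to D is 2 semitones, a whole step narrower than a major third, so the interval is diminished.

diminished third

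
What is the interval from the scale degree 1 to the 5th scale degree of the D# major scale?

perfect fifth

D# major: D# E# F## G# A# B# C##.
That puts D# below A#.
Counting 5 letters and 7 half steps from D# gives a perfect fifth.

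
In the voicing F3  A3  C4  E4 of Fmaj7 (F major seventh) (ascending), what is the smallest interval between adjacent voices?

minor third

Adjacent intervals: F3→A3 = major third; A3→C4 = minor third; C4→E4 = major third.
The smallest is A3 to C4, a minor third (3 semitones).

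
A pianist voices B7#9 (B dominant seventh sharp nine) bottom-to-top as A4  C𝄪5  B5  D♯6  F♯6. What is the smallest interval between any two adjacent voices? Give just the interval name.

minor third

Adjacent intervals: A4→C𝄪5 = augmented third; C𝄪5→B5 = diminished seventh; B5→D♯6 = major third; D♯6→F♯6 = minor third.
The smallest is D♯6 to F♯6, a minor third (3 semitones).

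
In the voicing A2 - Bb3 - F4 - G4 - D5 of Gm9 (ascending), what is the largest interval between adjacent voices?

minor ninth

Adjacent intervals: A2→Bb3 = minor ninth; Bb3→F4 = perfect fifth; F4→G4 = major second; G4→D5 = perfect fifth.
The largest is A2 to Bb3, a minor ninth (13 semitones).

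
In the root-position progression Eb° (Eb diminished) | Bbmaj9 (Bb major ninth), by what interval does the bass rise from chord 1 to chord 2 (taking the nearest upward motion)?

perfect fifth

The roots are Eb and Bb.
From Eb to Bb is 7 semitones, exactly the perfect fifth.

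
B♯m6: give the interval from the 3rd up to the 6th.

B♯ minor sixth is spelled B♯, D♯, F𝄪, G𝄪.
So we need the interval from D♯ up to G𝄪.
4 letter names make it a fourth; at 6 semitones (a half step wider than perfect) the quality is augmented.

augmented fourth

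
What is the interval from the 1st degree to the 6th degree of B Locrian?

The scale runs B C D E F G A.
1st degree = B; 6th scale degree = G.
B up to G is 8 semitones, a half step narrower than a major sixth, so the interval is minor.

minor sixth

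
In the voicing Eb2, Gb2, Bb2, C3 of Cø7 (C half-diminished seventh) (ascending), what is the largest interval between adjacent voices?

major third

Adjacent intervals: Eb2→Gb2 = minor third; Gb2→Bb2 = major third; Bb2→C3 = major second.
The largest is Gb2 to Bb2, a major third (4 semitones).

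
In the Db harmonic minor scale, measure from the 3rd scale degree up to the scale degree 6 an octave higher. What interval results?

perfect eleventh

Spelling the Db harmonic minor scale: Db Eb Fb Gb Ab Bbb C.
The 3rd scale degree is Fb and the 6th degree (up an octave) is Bbb.
Counting 11 letters and 17 half steps from Fb gives a perfect eleventh.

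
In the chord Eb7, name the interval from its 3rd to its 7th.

diminished fifth

Eb7 is spelled Eb, G, Bb, Db.
The 3rd is G and the 7th is Db.
G up to Db is 6 semitones, a half step narrower than a perfect fifth, so the interval is diminished.
This 3–7 tritone is the characteristic tension at the heart of the dominant sound.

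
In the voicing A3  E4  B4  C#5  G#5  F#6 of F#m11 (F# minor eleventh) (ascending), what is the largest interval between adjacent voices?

Adjacent intervals: A3→E4 = perfect fifth; E4→B4 = perfect fifth; B4→C#5 = major second; C#5→G#5 = perfect fifth; G#5→F#6 = minor seventh.
The largest is G#5 to F#6, a minor seventh (10 semitones).

minor seventh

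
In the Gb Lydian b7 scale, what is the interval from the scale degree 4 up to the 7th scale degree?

diminished 4th

The scale runs Gb Ab Bb C Db Eb Fb.
Scale degree 4 = C; degree 7 = Fb.
C up to Fb is 4 semitones, a half step narrower than a perfect fourth, so the interval is diminished.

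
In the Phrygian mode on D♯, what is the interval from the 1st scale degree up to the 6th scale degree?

minor 6th

The scale runs D♯ E F♯ G♯ A♯ B C♯.
So we need the interval from D♯ up to B.
D♯ up to B is 8 semitones, a half step narrower than a major sixth, so the interval is minor.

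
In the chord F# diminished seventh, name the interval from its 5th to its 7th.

minor third

The chord tones of F#dim7 are F#–A–C–Eb.
The 5th is C and the 7th is Eb.
From C to Eb: 3 semitones over a third = minor.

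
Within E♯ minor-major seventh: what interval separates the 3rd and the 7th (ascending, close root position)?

augmented fifth

Spelling the chord: E♯-G♯-B♯-D𝄪.
So we need the interval from G♯ up to D𝄪.
5 letter names make it a fifth; at 8 semitones (a half step wider than perfect) the quality is augmented.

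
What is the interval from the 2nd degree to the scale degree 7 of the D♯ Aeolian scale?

minor sixth

The scale runs D♯ E♯ F♯ G♯ A♯ B C♯.
The 2nd degree is E♯ and the degree 7 is C♯.
From E♯ to C♯: 8 semitones over a sixth = minor.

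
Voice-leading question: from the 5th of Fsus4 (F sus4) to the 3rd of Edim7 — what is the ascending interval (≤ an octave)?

The 5th of Fsus4 (F sus4) is C; the 3rd of Edim7 is G.
C up to G spans 5 letter names and 7 semitones — a perfect fifth.

perfect 5th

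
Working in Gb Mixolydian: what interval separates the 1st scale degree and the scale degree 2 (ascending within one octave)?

M2

The scale runs Gb Ab Bb Cb Db Eb Fb.
1st scale degree = Gb; degree 2 = Ab.
From Gb to Ab is 2 semitones, exactly the major second.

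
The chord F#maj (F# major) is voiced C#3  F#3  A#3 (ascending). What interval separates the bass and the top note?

The outer voices are C#3 and A#3.
From C# to A# is 9 semitones, exactly the major sixth.

major sixth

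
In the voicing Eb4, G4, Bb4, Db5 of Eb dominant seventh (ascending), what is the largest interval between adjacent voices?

major third

Adjacent intervals: Eb4→G4 = major third; G4→Bb4 = minor third; Bb4→Db5 = minor third.
The largest is Eb4 to G4, a major third (4 semitones).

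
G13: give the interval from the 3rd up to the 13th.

The chord tones of G dominant thirteenth are G-B-D-F-A-E.
So we need the interval from B up to E.
Counting 11 letters and 17 half steps from B gives a perfect eleventh.

perfect eleventh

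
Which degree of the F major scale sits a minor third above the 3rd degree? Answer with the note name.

C

The scale is F G A B♭ C D E.
The 3rd degree is A; a minor third above that is C — scale degree 5.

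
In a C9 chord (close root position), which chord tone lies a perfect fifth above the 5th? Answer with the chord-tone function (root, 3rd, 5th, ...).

9th

C9 is spelled C–E–G–Bb–D.
The 5th is G. A perfect fifth above G is D.
D is the chord's 9th.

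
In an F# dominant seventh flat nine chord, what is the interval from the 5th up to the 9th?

d5

The chord tones of F#7b9 are F#-A#-C#-E-G.
So we need the interval from C# up to G.
C# up to G is 6 semitones, a half step narrower than a perfect fifth, so the interval is diminished.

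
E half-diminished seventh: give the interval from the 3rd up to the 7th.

P5

Eø7: E G B♭ D.
So we need the interval from G up to D.
G up to D spans 5 letter names and 7 semitones — a perfect fifth.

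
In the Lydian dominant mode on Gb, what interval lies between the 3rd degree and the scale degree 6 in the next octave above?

perfect 11th

Gb lydian dominant: Gb Ab Bb C Db Eb Fb.
So we need the interval from Bb up to Eb.
Bb up to Eb spans 11 letter names and 17 semitones — a perfect eleventh.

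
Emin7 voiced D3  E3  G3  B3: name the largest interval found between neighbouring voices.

major 3rd

Adjacent intervals: D3→E3 = major second; E3→G3 = minor third; G3→B3 = major third.
The largest is G3 to B3, a major third (4 semitones).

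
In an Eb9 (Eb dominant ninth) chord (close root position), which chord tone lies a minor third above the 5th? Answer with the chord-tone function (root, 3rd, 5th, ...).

Eb9 (Eb dominant ninth): Eb G Bb Db F.
The 5th is Bb. A minor third above Bb is Db.
Db is the chord's 7th.

7th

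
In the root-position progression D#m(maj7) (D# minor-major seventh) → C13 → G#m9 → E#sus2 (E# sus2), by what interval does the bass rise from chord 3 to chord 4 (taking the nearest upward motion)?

major sixth

The roots are G# and E#.
Counting 6 letters and 9 half steps from G# gives a major sixth.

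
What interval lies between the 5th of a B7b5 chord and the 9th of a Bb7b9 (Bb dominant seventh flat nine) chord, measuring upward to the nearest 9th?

The 5th of B7b5 is F; the 9th of Bb7b9 (Bb dominant seventh flat nine) is Cb.
F up to Cb is 6 semitones, a half step narrower than a perfect fifth, so the interval is diminished.

d5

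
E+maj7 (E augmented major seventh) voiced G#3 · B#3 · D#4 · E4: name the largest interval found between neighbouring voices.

Adjacent intervals: G#3→B#3 = major third; B#3→D#4 = minor third; D#4→E4 = minor second.
The largest is G#3 to B#3, a major third (4 semitones).

major 3rd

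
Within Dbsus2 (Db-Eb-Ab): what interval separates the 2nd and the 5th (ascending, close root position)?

That puts Eb below Ab.
Counting 4 letters and 5 half steps from Eb gives a perfect fourth.

perfect 4th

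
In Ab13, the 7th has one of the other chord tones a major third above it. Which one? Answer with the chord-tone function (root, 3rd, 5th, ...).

9th

The chord tones of Ab13 are Ab–C–Eb–Gb–Bb–F.
The 7th is Gb. A major third above Gb is Bb.
Bb is the chord's 9th.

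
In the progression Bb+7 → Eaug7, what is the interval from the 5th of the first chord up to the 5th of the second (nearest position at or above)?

augmented 4th

Bb+7 has F# as its 5th, and Eaug7 has B# as its 5th.
4 letter names make it a fourth; at 6 semitones (a half step wider than perfect) the quality is augmented.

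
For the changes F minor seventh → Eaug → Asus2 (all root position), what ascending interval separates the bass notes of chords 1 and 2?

major 7th

The roots are F and E.
From F to E is 11 semitones, exactly the major seventh.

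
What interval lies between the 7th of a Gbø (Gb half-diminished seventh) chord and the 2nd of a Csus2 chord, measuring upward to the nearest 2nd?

The 7th of Gbø (Gb half-diminished seventh) is Fb; the 2nd of Csus2 is D.
Fb up to D is 10 semitones, a half step wider than a major sixth, so the interval is augmented.

augmented sixth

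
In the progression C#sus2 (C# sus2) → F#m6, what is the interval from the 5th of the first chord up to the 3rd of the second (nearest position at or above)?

C#sus2 (C# sus2) has G# as its 5th, and F#m6 has A as its 3rd.
From G# to A: 1 semitone over a second = minor.

minor second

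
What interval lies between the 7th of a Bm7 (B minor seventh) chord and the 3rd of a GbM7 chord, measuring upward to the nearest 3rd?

m2

The 7th of Bm7 (B minor seventh) is A; the 3rd of GbM7 is Bb.
From A to Bb: 1 semitone over a second = minor.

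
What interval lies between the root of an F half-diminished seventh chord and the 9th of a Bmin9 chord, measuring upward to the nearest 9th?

augmented fifth

F half-diminished seventh has F as its root, and Bmin9 has C# as its 9th.
From F to C#: 8 semitones over a fifth = augmented.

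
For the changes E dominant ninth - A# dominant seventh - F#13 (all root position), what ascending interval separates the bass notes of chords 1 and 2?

The roots are E and A#.
E up to A# is 6 semitones, a half step wider than a perfect fourth, so the interval is augmented.

A4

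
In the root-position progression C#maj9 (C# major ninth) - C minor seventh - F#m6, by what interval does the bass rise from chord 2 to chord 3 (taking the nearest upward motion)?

augmented fourth

The roots are C and F#.
C up to F# is 6 semitones, a half step wider than a perfect fourth, so the interval is augmented.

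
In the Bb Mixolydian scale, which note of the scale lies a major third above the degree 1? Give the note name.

D

The scale is Bb C D Eb F G Ab.
The degree 1 is Bb; a major third above that is D — scale degree 3.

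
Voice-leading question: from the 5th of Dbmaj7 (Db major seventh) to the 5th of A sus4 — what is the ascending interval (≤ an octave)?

augmented fifth

Dbmaj7 (Db major seventh) has Ab as its 5th, and A sus4 has E as its 5th.
Ab up to E is 8 semitones, a half step wider than a perfect fifth, so the interval is augmented.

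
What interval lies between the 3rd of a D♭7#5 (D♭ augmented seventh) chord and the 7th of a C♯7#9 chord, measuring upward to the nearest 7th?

augmented fourth

The 3rd of D♭7#5 (D♭ augmented seventh) is F; the 7th of C♯7#9 is B.
F up to B is 6 semitones, a half step wider than a perfect fourth, so the interval is augmented.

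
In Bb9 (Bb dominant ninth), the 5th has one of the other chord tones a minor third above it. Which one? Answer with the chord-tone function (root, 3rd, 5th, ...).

The chord tones of Bb dominant ninth are Bb-D-F-Ab-C.
The 5th is F. A minor third above F is Ab.
Ab is the chord's 7th.

7th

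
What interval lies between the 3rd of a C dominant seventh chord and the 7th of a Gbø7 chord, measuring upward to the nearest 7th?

diminished second

The 3rd of C dominant seventh is E; the 7th of Gbø7 is Fb.
From E to Fb: 0 semitones over a second = diminished.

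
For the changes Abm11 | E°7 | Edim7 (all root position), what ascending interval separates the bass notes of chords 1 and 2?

augmented fifth

The roots are Ab and E.
From Ab to E: 8 semitones over a fifth = augmented.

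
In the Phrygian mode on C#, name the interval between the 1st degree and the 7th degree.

The scale runs C# D E F# G# A B.
The 1st degree is C# and the 7th scale degree is B.
From C# to B: 10 semitones over a seventh = minor.

minor 7th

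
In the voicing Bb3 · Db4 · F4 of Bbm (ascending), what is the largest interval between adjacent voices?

major third

Adjacent intervals: Bb3→Db4 = minor third; Db4→F4 = major third.
The largest is Db4 to F4, a major third (4 semitones).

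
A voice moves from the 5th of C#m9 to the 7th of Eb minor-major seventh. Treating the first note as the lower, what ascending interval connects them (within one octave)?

diminished 5th

C#m9 has G# as its 5th, and Eb minor-major seventh has D as its 7th.
From G# to D: 6 semitones over a fifth = diminished.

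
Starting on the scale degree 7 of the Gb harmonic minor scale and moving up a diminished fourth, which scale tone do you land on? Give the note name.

The scale is Gb Ab Bbb Cb Db Ebb F.
The scale degree 7 is F; a diminished fourth above that is Bbb — scale degree 3.

Bbb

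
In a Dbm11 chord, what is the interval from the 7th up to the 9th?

Dbm11: Db, Fb, Ab, Cb, Eb, Gb.
7th = Cb; 9th = Eb.
Counting 3 letters and 4 half steps from Cb gives a major third.

major third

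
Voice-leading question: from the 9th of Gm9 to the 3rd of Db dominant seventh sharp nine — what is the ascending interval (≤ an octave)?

The 9th of Gm9 is A; the 3rd of Db dominant seventh sharp nine is F.
From A to F: 8 semitones over a sixth = minor.

m6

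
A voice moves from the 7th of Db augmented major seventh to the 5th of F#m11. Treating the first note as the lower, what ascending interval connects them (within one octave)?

The 7th of Db augmented major seventh is C; the 5th of F#m11 is C#.
1 letter names make it a unison; at 1 semitone (a half step wider than perfect) the quality is augmented.

augmented unison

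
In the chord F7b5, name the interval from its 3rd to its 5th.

Spelling the chord: F-A-Cb-Eb.
So we need the interval from A up to Cb.
3 letter names make it a third; at 2 semitones (a whole step narrower than major) the quality is diminished.

d3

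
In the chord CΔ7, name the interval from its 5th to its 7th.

major third

CΔ7: C E G B.
So we need the interval from G up to B.
From G to B is 4 semitones, exactly the major third.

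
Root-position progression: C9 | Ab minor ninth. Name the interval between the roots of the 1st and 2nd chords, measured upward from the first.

minor 6th

The roots are C and Ab.
6 letter names make it a sixth; at 8 semitones (a half step narrower than major) the quality is minor.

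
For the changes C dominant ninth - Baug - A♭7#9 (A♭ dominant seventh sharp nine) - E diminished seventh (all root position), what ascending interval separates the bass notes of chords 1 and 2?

The roots are C and B.
C up to B spans 7 letter names and 11 semitones — a major seventh.

major seventh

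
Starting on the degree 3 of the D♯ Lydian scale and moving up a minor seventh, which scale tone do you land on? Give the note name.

E#

The scale is D♯ E♯ F𝄪 G𝄪 A♯ B♯ C𝄪.
The degree 3 is F𝄪; a minor seventh above that is E♯ — scale degree 2.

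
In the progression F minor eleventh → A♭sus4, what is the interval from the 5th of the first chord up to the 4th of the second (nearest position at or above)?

F minor eleventh has C as its 5th, and A♭sus4 has D♭ as its 4th.
C up to D♭ is 1 semitone, a half step narrower than a major second, so the interval is minor.

minor second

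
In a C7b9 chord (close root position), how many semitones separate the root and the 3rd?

4

The chord tones of C7b9 (C dominant seventh flat nine) are C-E-G-Bb-Db.
C to E is a major third: 4 semitones.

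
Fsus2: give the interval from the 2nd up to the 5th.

The chord tones of Fsus2 are F, G, C.
That puts G below C.
G up to C spans 4 letter names and 5 semitones — a perfect fourth.

perfect fourth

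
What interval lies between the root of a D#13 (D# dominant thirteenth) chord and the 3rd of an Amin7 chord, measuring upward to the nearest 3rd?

diminished seventh

D#13 (D# dominant thirteenth) has D# as its root, and Amin7 has C as its 3rd.
7 letter names make it a seventh; at 9 semitones (a whole step narrower than major) the quality is diminished.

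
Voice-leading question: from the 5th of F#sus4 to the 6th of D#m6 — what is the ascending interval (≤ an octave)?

F#sus4 has C# as its 5th, and D#m6 has B# as its 6th.
From C# to B# is 11 semitones, exactly the major seventh.

major seventh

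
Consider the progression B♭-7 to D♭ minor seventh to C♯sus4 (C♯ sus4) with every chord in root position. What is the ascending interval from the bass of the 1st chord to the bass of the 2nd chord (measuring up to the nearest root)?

The roots are B♭ and D♭.
From B♭ to D♭: 3 semitones over a third = minor.

minor 3rd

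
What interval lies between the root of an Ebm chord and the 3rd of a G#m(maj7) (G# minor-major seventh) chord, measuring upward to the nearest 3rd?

augmented fifth

The root of Ebm is Eb; the 3rd of G#m(maj7) (G# minor-major seventh) is B.
5 letter names make it a fifth; at 8 semitones (a half step wider than perfect) the quality is augmented.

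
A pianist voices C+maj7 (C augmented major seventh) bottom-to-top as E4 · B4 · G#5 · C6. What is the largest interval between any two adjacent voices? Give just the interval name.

major sixth

Adjacent intervals: E4→B4 = perfect fifth; B4→G#5 = major sixth; G#5→C6 = diminished fourth.
The largest is B4 to G#5, a major sixth (9 semitones).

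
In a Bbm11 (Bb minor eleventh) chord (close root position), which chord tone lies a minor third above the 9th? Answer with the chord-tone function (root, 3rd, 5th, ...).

Bb minor eleventh: Bb–Db–F–Ab–C–Eb.
The 9th is C. A minor third above C is Eb.
Eb is the chord's 11th.

11th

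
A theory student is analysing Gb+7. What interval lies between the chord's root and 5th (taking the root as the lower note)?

Gb7#5 is spelled Gb, Bb, D, Fb.
That puts Gb below D.
5 letter names make it a fifth; at 8 semitones (a half step wider than perfect) the quality is augmented.

augmented fifth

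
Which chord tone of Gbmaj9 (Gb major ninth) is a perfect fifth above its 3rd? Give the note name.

Spelling the chord: Gb–Bb–Db–F–Ab.
The 3rd is Bb. A perfect fifth above Bb is F.
F is the chord's 7th.

F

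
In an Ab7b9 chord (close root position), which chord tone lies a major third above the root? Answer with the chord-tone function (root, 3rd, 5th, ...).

3rd

The chord tones of Ab7b9 (Ab dominant seventh flat nine) are Ab C Eb Gb Bbb.
The root is Ab. A major third above Ab is C.
C is the chord's 3rd.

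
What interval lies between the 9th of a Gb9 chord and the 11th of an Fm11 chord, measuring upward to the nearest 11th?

major second

The 9th of Gb9 is Ab; the 11th of Fm11 is Bb.
Counting 2 letters and 2 half steps from Ab gives a major second.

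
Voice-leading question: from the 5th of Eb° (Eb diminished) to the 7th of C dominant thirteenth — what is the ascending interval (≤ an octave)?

augmented 1st

The 5th of Eb° (Eb diminished) is Bbb; the 7th of C dominant thirteenth is Bb.
From Bbb to Bb: 1 semitone over a unison = augmented.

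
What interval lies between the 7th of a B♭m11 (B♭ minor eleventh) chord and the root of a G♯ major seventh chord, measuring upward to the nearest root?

A7

B♭m11 (B♭ minor eleventh) has A♭ as its 7th, and G♯ major seventh has G♯ as its root.
From A♭ to G♯: 12 semitones over a seventh = augmented.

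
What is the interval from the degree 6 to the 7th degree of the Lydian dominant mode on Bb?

Spelling the Lydian dominant mode on Bb: Bb C D E F G Ab.
That puts G below Ab.
From G to Ab: 1 semitone over a second = minor.

minor second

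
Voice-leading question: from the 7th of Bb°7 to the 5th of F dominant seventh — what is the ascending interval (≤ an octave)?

The 7th of Bb°7 is Abb; the 5th of F dominant seventh is C.
Abb up to C is 5 semitones, a half step wider than a major third, so the interval is augmented.

augmented third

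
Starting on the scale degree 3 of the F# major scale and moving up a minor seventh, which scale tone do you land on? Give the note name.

G#

The scale is F# G# A# B C# D# E#.
The scale degree 3 is A#; a minor seventh above that is G# — scale degree 2.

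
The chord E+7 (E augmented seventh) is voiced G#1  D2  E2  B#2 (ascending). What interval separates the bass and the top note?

The outer voices are G#1 and B#2.
G# up to B# spans 10 letter names and 16 semitones — a major tenth.

M10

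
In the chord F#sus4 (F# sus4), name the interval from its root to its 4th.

F#sus4: F#–B–C#.
The root is F# and the 4th is B.
Counting 4 letters and 5 half steps from F# gives a perfect fourth.

perfect fourth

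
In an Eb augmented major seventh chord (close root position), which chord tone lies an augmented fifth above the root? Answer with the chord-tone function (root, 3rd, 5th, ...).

Spelling the chord: Eb, G, B, D.
The root is Eb. An augmented fifth above Eb is B.
B is the chord's 5th.

5th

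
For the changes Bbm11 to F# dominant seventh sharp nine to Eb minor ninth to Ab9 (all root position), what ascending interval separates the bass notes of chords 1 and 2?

The roots are Bb and F#.
5 letter names make it a fifth; at 8 semitones (a half step wider than perfect) the quality is augmented.

augmented 5th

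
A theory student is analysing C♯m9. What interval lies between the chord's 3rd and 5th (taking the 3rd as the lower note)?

Spelling the chord: C♯-E-G♯-B-D♯.
So we need the interval from E up to G♯.
From E to G♯ is 4 semitones, exactly the major third.

M3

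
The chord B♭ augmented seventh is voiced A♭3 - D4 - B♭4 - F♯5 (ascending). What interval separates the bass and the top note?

augmented thirteenth

The outer voices are A♭3 and F♯5.
13 letter names make it a thirteenth; at 22 semitones (a half step wider than major) the quality is augmented.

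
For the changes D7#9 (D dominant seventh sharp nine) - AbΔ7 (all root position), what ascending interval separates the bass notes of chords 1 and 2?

diminished 5th

The roots are D and Ab.
D up to Ab is 6 semitones, a half step narrower than a perfect fifth, so the interval is diminished.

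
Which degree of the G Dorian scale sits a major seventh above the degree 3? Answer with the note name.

A

The scale is G A B♭ C D E F.
The degree 3 is B♭; a major seventh above that is A — scale degree 2.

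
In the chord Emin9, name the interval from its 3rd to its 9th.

Em9: E-G-B-D-F#.
The 3rd is G and the 9th is F#.
Counting 7 letters and 11 half steps from G gives a major seventh.

major 7th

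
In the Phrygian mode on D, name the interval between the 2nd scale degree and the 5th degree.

augmented fourth

D phrygian: D Eb F G A Bb C.
2nd scale degree = Eb; degree 5 = A.
Eb up to A is 6 semitones, a half step wider than a perfect fourth, so the interval is augmented.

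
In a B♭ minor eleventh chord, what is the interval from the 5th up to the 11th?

The chord tones of B♭m11 are B♭ D♭ F A♭ C E♭.
The 5th is F and the 11th is E♭.
F up to E♭ is 10 semitones, a half step narrower than a major seventh, so the interval is minor.

minor 7th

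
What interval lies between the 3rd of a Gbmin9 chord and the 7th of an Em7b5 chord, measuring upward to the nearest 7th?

Gbmin9 has Bbb as its 3rd, and Em7b5 has D as its 7th.
3 letter names make it a third; at 5 semitones (a half step wider than major) the quality is augmented.

augmented third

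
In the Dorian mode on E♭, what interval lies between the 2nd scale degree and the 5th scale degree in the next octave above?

perfect eleventh

Spelling the Dorian mode on E♭: E♭ F G♭ A♭ B♭ C D♭.
So we need the interval from F up to B♭.
From F to B♭ is 17 semitones, exactly the perfect eleventh.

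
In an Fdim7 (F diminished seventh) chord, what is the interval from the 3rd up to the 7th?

diminished 5th

Fdim7 (F diminished seventh) is spelled F A♭ C♭ E𝄫.
So we need the interval from A♭ up to E𝄫.
5 letter names make it a fifth; at 6 semitones (a half step narrower than perfect) the quality is diminished.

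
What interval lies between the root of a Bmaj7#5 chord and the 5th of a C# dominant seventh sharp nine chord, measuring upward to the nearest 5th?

major sixth

The root of Bmaj7#5 is B; the 5th of C# dominant seventh sharp nine is G#.
From B to G# is 9 semitones, exactly the major sixth.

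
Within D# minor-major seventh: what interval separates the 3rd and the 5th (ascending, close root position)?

M3

D#mM7 (D# minor-major seventh): D# F# A# C##.
3rd = F#; 5th = A#.
F# up to A# spans 3 letter names and 4 semitones — a major third.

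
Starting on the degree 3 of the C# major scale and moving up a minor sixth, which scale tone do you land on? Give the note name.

The scale is C# D# E# F# G# A# B#.
The degree 3 is E#; a minor sixth above that is C# — scale degree 1.

C#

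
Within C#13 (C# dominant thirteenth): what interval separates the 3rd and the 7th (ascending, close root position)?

C#13 (C# dominant thirteenth) is spelled C#, E#, G#, B, D#, A#.
The 3rd is E# and the 7th is B.
E# up to B is 6 semitones, a half step narrower than a perfect fifth, so the interval is diminished.

diminished fifth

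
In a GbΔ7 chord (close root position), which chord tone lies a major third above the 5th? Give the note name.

F

The chord tones of GbM7 (Gb major seventh) are Gb–Bb–Db–F.
The 5th is Db. A major third above Db is F.
F is the chord's 7th.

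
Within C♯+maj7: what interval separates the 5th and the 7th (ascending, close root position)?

minor third

C♯ augmented major seventh is spelled C♯, E♯, G𝄪, B♯.
So we need the interval from G𝄪 up to B♯.
From G𝄪 to B♯: 3 semitones over a third = minor.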